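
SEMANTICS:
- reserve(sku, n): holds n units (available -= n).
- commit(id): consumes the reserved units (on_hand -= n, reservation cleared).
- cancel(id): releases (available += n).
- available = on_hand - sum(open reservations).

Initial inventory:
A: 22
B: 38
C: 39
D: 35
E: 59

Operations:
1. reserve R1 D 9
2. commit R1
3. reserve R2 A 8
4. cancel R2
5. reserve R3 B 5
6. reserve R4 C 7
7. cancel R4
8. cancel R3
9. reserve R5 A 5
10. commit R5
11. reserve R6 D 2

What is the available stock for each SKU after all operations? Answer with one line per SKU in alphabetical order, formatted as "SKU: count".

Step 1: reserve R1 D 9 -> on_hand[A=22 B=38 C=39 D=35 E=59] avail[A=22 B=38 C=39 D=26 E=59] open={R1}
Step 2: commit R1 -> on_hand[A=22 B=38 C=39 D=26 E=59] avail[A=22 B=38 C=39 D=26 E=59] open={}
Step 3: reserve R2 A 8 -> on_hand[A=22 B=38 C=39 D=26 E=59] avail[A=14 B=38 C=39 D=26 E=59] open={R2}
Step 4: cancel R2 -> on_hand[A=22 B=38 C=39 D=26 E=59] avail[A=22 B=38 C=39 D=26 E=59] open={}
Step 5: reserve R3 B 5 -> on_hand[A=22 B=38 C=39 D=26 E=59] avail[A=22 B=33 C=39 D=26 E=59] open={R3}
Step 6: reserve R4 C 7 -> on_hand[A=22 B=38 C=39 D=26 E=59] avail[A=22 B=33 C=32 D=26 E=59] open={R3,R4}
Step 7: cancel R4 -> on_hand[A=22 B=38 C=39 D=26 E=59] avail[A=22 B=33 C=39 D=26 E=59] open={R3}
Step 8: cancel R3 -> on_hand[A=22 B=38 C=39 D=26 E=59] avail[A=22 B=38 C=39 D=26 E=59] open={}
Step 9: reserve R5 A 5 -> on_hand[A=22 B=38 C=39 D=26 E=59] avail[A=17 B=38 C=39 D=26 E=59] open={R5}
Step 10: commit R5 -> on_hand[A=17 B=38 C=39 D=26 E=59] avail[A=17 B=38 C=39 D=26 E=59] open={}
Step 11: reserve R6 D 2 -> on_hand[A=17 B=38 C=39 D=26 E=59] avail[A=17 B=38 C=39 D=24 E=59] open={R6}

Answer: A: 17
B: 38
C: 39
D: 24
E: 59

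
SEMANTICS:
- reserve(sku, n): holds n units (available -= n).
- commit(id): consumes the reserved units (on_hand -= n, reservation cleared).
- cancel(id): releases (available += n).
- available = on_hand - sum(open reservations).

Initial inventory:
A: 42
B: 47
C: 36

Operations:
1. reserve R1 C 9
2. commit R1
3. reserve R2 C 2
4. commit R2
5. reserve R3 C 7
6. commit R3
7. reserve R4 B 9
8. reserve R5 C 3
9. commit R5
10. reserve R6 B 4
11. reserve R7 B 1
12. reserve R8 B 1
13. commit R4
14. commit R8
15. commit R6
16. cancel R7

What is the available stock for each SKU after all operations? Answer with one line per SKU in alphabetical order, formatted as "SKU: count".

Step 1: reserve R1 C 9 -> on_hand[A=42 B=47 C=36] avail[A=42 B=47 C=27] open={R1}
Step 2: commit R1 -> on_hand[A=42 B=47 C=27] avail[A=42 B=47 C=27] open={}
Step 3: reserve R2 C 2 -> on_hand[A=42 B=47 C=27] avail[A=42 B=47 C=25] open={R2}
Step 4: commit R2 -> on_hand[A=42 B=47 C=25] avail[A=42 B=47 C=25] open={}
Step 5: reserve R3 C 7 -> on_hand[A=42 B=47 C=25] avail[A=42 B=47 C=18] open={R3}
Step 6: commit R3 -> on_hand[A=42 B=47 C=18] avail[A=42 B=47 C=18] open={}
Step 7: reserve R4 B 9 -> on_hand[A=42 B=47 C=18] avail[A=42 B=38 C=18] open={R4}
Step 8: reserve R5 C 3 -> on_hand[A=42 B=47 C=18] avail[A=42 B=38 C=15] open={R4,R5}
Step 9: commit R5 -> on_hand[A=42 B=47 C=15] avail[A=42 B=38 C=15] open={R4}
Step 10: reserve R6 B 4 -> on_hand[A=42 B=47 C=15] avail[A=42 B=34 C=15] open={R4,R6}
Step 11: reserve R7 B 1 -> on_hand[A=42 B=47 C=15] avail[A=42 B=33 C=15] open={R4,R6,R7}
Step 12: reserve R8 B 1 -> on_hand[A=42 B=47 C=15] avail[A=42 B=32 C=15] open={R4,R6,R7,R8}
Step 13: commit R4 -> on_hand[A=42 B=38 C=15] avail[A=42 B=32 C=15] open={R6,R7,R8}
Step 14: commit R8 -> on_hand[A=42 B=37 C=15] avail[A=42 B=32 C=15] open={R6,R7}
Step 15: commit R6 -> on_hand[A=42 B=33 C=15] avail[A=42 B=32 C=15] open={R7}
Step 16: cancel R7 -> on_hand[A=42 B=33 C=15] avail[A=42 B=33 C=15] open={}

Answer: A: 42
B: 33
C: 15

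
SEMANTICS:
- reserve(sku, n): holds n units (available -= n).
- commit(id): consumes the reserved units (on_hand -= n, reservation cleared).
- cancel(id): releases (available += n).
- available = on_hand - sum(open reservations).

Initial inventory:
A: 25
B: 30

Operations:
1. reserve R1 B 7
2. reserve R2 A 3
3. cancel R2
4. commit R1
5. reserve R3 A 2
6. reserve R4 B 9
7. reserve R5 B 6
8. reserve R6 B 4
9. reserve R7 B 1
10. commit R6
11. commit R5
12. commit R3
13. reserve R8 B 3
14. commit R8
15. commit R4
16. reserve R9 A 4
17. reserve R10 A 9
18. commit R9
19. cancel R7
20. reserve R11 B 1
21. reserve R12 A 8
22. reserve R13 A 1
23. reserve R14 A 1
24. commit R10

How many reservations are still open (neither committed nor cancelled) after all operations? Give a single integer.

Answer: 4

Derivation:
Step 1: reserve R1 B 7 -> on_hand[A=25 B=30] avail[A=25 B=23] open={R1}
Step 2: reserve R2 A 3 -> on_hand[A=25 B=30] avail[A=22 B=23] open={R1,R2}
Step 3: cancel R2 -> on_hand[A=25 B=30] avail[A=25 B=23] open={R1}
Step 4: commit R1 -> on_hand[A=25 B=23] avail[A=25 B=23] open={}
Step 5: reserve R3 A 2 -> on_hand[A=25 B=23] avail[A=23 B=23] open={R3}
Step 6: reserve R4 B 9 -> on_hand[A=25 B=23] avail[A=23 B=14] open={R3,R4}
Step 7: reserve R5 B 6 -> on_hand[A=25 B=23] avail[A=23 B=8] open={R3,R4,R5}
Step 8: reserve R6 B 4 -> on_hand[A=25 B=23] avail[A=23 B=4] open={R3,R4,R5,R6}
Step 9: reserve R7 B 1 -> on_hand[A=25 B=23] avail[A=23 B=3] open={R3,R4,R5,R6,R7}
Step 10: commit R6 -> on_hand[A=25 B=19] avail[A=23 B=3] open={R3,R4,R5,R7}
Step 11: commit R5 -> on_hand[A=25 B=13] avail[A=23 B=3] open={R3,R4,R7}
Step 12: commit R3 -> on_hand[A=23 B=13] avail[A=23 B=3] open={R4,R7}
Step 13: reserve R8 B 3 -> on_hand[A=23 B=13] avail[A=23 B=0] open={R4,R7,R8}
Step 14: commit R8 -> on_hand[A=23 B=10] avail[A=23 B=0] open={R4,R7}
Step 15: commit R4 -> on_hand[A=23 B=1] avail[A=23 B=0] open={R7}
Step 16: reserve R9 A 4 -> on_hand[A=23 B=1] avail[A=19 B=0] open={R7,R9}
Step 17: reserve R10 A 9 -> on_hand[A=23 B=1] avail[A=10 B=0] open={R10,R7,R9}
Step 18: commit R9 -> on_hand[A=19 B=1] avail[A=10 B=0] open={R10,R7}
Step 19: cancel R7 -> on_hand[A=19 B=1] avail[A=10 B=1] open={R10}
Step 20: reserve R11 B 1 -> on_hand[A=19 B=1] avail[A=10 B=0] open={R10,R11}
Step 21: reserve R12 A 8 -> on_hand[A=19 B=1] avail[A=2 B=0] open={R10,R11,R12}
Step 22: reserve R13 A 1 -> on_hand[A=19 B=1] avail[A=1 B=0] open={R10,R11,R12,R13}
Step 23: reserve R14 A 1 -> on_hand[A=19 B=1] avail[A=0 B=0] open={R10,R11,R12,R13,R14}
Step 24: commit R10 -> on_hand[A=10 B=1] avail[A=0 B=0] open={R11,R12,R13,R14}
Open reservations: ['R11', 'R12', 'R13', 'R14'] -> 4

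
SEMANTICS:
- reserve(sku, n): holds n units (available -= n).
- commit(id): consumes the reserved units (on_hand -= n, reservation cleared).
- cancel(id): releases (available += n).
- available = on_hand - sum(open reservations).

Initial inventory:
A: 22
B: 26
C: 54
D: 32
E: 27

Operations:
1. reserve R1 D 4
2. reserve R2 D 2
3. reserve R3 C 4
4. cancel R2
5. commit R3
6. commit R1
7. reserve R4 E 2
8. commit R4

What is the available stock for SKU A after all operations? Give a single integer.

Answer: 22

Derivation:
Step 1: reserve R1 D 4 -> on_hand[A=22 B=26 C=54 D=32 E=27] avail[A=22 B=26 C=54 D=28 E=27] open={R1}
Step 2: reserve R2 D 2 -> on_hand[A=22 B=26 C=54 D=32 E=27] avail[A=22 B=26 C=54 D=26 E=27] open={R1,R2}
Step 3: reserve R3 C 4 -> on_hand[A=22 B=26 C=54 D=32 E=27] avail[A=22 B=26 C=50 D=26 E=27] open={R1,R2,R3}
Step 4: cancel R2 -> on_hand[A=22 B=26 C=54 D=32 E=27] avail[A=22 B=26 C=50 D=28 E=27] open={R1,R3}
Step 5: commit R3 -> on_hand[A=22 B=26 C=50 D=32 E=27] avail[A=22 B=26 C=50 D=28 E=27] open={R1}
Step 6: commit R1 -> on_hand[A=22 B=26 C=50 D=28 E=27] avail[A=22 B=26 C=50 D=28 E=27] open={}
Step 7: reserve R4 E 2 -> on_hand[A=22 B=26 C=50 D=28 E=27] avail[A=22 B=26 C=50 D=28 E=25] open={R4}
Step 8: commit R4 -> on_hand[A=22 B=26 C=50 D=28 E=25] avail[A=22 B=26 C=50 D=28 E=25] open={}
Final available[A] = 22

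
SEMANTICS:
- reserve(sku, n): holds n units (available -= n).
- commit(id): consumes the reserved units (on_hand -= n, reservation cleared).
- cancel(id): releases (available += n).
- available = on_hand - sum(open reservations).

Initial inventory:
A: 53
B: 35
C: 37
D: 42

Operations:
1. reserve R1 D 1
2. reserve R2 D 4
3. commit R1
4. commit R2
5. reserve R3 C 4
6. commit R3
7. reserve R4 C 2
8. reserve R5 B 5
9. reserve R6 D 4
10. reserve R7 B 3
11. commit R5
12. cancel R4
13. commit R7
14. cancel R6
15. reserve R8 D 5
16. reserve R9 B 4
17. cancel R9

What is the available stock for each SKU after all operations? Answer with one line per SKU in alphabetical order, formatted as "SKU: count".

Answer: A: 53
B: 27
C: 33
D: 32

Derivation:
Step 1: reserve R1 D 1 -> on_hand[A=53 B=35 C=37 D=42] avail[A=53 B=35 C=37 D=41] open={R1}
Step 2: reserve R2 D 4 -> on_hand[A=53 B=35 C=37 D=42] avail[A=53 B=35 C=37 D=37] open={R1,R2}
Step 3: commit R1 -> on_hand[A=53 B=35 C=37 D=41] avail[A=53 B=35 C=37 D=37] open={R2}
Step 4: commit R2 -> on_hand[A=53 B=35 C=37 D=37] avail[A=53 B=35 C=37 D=37] open={}
Step 5: reserve R3 C 4 -> on_hand[A=53 B=35 C=37 D=37] avail[A=53 B=35 C=33 D=37] open={R3}
Step 6: commit R3 -> on_hand[A=53 B=35 C=33 D=37] avail[A=53 B=35 C=33 D=37] open={}
Step 7: reserve R4 C 2 -> on_hand[A=53 B=35 C=33 D=37] avail[A=53 B=35 C=31 D=37] open={R4}
Step 8: reserve R5 B 5 -> on_hand[A=53 B=35 C=33 D=37] avail[A=53 B=30 C=31 D=37] open={R4,R5}
Step 9: reserve R6 D 4 -> on_hand[A=53 B=35 C=33 D=37] avail[A=53 B=30 C=31 D=33] open={R4,R5,R6}
Step 10: reserve R7 B 3 -> on_hand[A=53 B=35 C=33 D=37] avail[A=53 B=27 C=31 D=33] open={R4,R5,R6,R7}
Step 11: commit R5 -> on_hand[A=53 B=30 C=33 D=37] avail[A=53 B=27 C=31 D=33] open={R4,R6,R7}
Step 12: cancel R4 -> on_hand[A=53 B=30 C=33 D=37] avail[A=53 B=27 C=33 D=33] open={R6,R7}
Step 13: commit R7 -> on_hand[A=53 B=27 C=33 D=37] avail[A=53 B=27 C=33 D=33] open={R6}
Step 14: cancel R6 -> on_hand[A=53 B=27 C=33 D=37] avail[A=53 B=27 C=33 D=37] open={}
Step 15: reserve R8 D 5 -> on_hand[A=53 B=27 C=33 D=37] avail[A=53 B=27 C=33 D=32] open={R8}
Step 16: reserve R9 B 4 -> on_hand[A=53 B=27 C=33 D=37] avail[A=53 B=23 C=33 D=32] open={R8,R9}
Step 17: cancel R9 -> on_hand[A=53 B=27 C=33 D=37] avail[A=53 B=27 C=33 D=32] open={R8}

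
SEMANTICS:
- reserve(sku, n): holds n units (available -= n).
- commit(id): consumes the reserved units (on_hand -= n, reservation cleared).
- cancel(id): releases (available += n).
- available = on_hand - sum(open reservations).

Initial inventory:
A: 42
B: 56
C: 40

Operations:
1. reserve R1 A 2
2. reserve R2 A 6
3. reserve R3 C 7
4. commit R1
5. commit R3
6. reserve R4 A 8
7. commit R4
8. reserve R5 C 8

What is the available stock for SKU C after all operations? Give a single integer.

Step 1: reserve R1 A 2 -> on_hand[A=42 B=56 C=40] avail[A=40 B=56 C=40] open={R1}
Step 2: reserve R2 A 6 -> on_hand[A=42 B=56 C=40] avail[A=34 B=56 C=40] open={R1,R2}
Step 3: reserve R3 C 7 -> on_hand[A=42 B=56 C=40] avail[A=34 B=56 C=33] open={R1,R2,R3}
Step 4: commit R1 -> on_hand[A=40 B=56 C=40] avail[A=34 B=56 C=33] open={R2,R3}
Step 5: commit R3 -> on_hand[A=40 B=56 C=33] avail[A=34 B=56 C=33] open={R2}
Step 6: reserve R4 A 8 -> on_hand[A=40 B=56 C=33] avail[A=26 B=56 C=33] open={R2,R4}
Step 7: commit R4 -> on_hand[A=32 B=56 C=33] avail[A=26 B=56 C=33] open={R2}
Step 8: reserve R5 C 8 -> on_hand[A=32 B=56 C=33] avail[A=26 B=56 C=25] open={R2,R5}
Final available[C] = 25

Answer: 25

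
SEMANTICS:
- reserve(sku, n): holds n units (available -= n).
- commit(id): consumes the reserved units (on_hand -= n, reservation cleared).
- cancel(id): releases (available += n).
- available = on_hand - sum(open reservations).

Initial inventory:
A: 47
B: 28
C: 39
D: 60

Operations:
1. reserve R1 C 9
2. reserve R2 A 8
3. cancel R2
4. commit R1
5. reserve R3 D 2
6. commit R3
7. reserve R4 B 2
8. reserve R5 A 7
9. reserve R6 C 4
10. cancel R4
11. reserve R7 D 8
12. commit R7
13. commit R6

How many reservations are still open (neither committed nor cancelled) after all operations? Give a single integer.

Step 1: reserve R1 C 9 -> on_hand[A=47 B=28 C=39 D=60] avail[A=47 B=28 C=30 D=60] open={R1}
Step 2: reserve R2 A 8 -> on_hand[A=47 B=28 C=39 D=60] avail[A=39 B=28 C=30 D=60] open={R1,R2}
Step 3: cancel R2 -> on_hand[A=47 B=28 C=39 D=60] avail[A=47 B=28 C=30 D=60] open={R1}
Step 4: commit R1 -> on_hand[A=47 B=28 C=30 D=60] avail[A=47 B=28 C=30 D=60] open={}
Step 5: reserve R3 D 2 -> on_hand[A=47 B=28 C=30 D=60] avail[A=47 B=28 C=30 D=58] open={R3}
Step 6: commit R3 -> on_hand[A=47 B=28 C=30 D=58] avail[A=47 B=28 C=30 D=58] open={}
Step 7: reserve R4 B 2 -> on_hand[A=47 B=28 C=30 D=58] avail[A=47 B=26 C=30 D=58] open={R4}
Step 8: reserve R5 A 7 -> on_hand[A=47 B=28 C=30 D=58] avail[A=40 B=26 C=30 D=58] open={R4,R5}
Step 9: reserve R6 C 4 -> on_hand[A=47 B=28 C=30 D=58] avail[A=40 B=26 C=26 D=58] open={R4,R5,R6}
Step 10: cancel R4 -> on_hand[A=47 B=28 C=30 D=58] avail[A=40 B=28 C=26 D=58] open={R5,R6}
Step 11: reserve R7 D 8 -> on_hand[A=47 B=28 C=30 D=58] avail[A=40 B=28 C=26 D=50] open={R5,R6,R7}
Step 12: commit R7 -> on_hand[A=47 B=28 C=30 D=50] avail[A=40 B=28 C=26 D=50] open={R5,R6}
Step 13: commit R6 -> on_hand[A=47 B=28 C=26 D=50] avail[A=40 B=28 C=26 D=50] open={R5}
Open reservations: ['R5'] -> 1

Answer: 1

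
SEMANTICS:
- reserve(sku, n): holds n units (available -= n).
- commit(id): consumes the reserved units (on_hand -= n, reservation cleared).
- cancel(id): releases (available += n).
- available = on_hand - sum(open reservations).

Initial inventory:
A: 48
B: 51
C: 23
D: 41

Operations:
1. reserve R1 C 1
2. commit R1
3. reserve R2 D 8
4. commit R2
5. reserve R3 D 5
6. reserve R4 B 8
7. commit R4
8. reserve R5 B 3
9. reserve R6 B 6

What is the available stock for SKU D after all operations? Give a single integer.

Answer: 28

Derivation:
Step 1: reserve R1 C 1 -> on_hand[A=48 B=51 C=23 D=41] avail[A=48 B=51 C=22 D=41] open={R1}
Step 2: commit R1 -> on_hand[A=48 B=51 C=22 D=41] avail[A=48 B=51 C=22 D=41] open={}
Step 3: reserve R2 D 8 -> on_hand[A=48 B=51 C=22 D=41] avail[A=48 B=51 C=22 D=33] open={R2}
Step 4: commit R2 -> on_hand[A=48 B=51 C=22 D=33] avail[A=48 B=51 C=22 D=33] open={}
Step 5: reserve R3 D 5 -> on_hand[A=48 B=51 C=22 D=33] avail[A=48 B=51 C=22 D=28] open={R3}
Step 6: reserve R4 B 8 -> on_hand[A=48 B=51 C=22 D=33] avail[A=48 B=43 C=22 D=28] open={R3,R4}
Step 7: commit R4 -> on_hand[A=48 B=43 C=22 D=33] avail[A=48 B=43 C=22 D=28] open={R3}
Step 8: reserve R5 B 3 -> on_hand[A=48 B=43 C=22 D=33] avail[A=48 B=40 C=22 D=28] open={R3,R5}
Step 9: reserve R6 B 6 -> on_hand[A=48 B=43 C=22 D=33] avail[A=48 B=34 C=22 D=28] open={R3,R5,R6}
Final available[D] = 28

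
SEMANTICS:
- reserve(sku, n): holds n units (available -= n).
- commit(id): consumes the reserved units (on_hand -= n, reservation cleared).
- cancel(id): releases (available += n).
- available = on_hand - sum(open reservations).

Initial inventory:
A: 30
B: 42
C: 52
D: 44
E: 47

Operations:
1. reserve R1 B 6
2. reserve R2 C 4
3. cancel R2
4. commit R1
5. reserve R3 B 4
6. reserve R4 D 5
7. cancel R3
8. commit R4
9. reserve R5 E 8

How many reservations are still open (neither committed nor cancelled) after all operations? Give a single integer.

Answer: 1

Derivation:
Step 1: reserve R1 B 6 -> on_hand[A=30 B=42 C=52 D=44 E=47] avail[A=30 B=36 C=52 D=44 E=47] open={R1}
Step 2: reserve R2 C 4 -> on_hand[A=30 B=42 C=52 D=44 E=47] avail[A=30 B=36 C=48 D=44 E=47] open={R1,R2}
Step 3: cancel R2 -> on_hand[A=30 B=42 C=52 D=44 E=47] avail[A=30 B=36 C=52 D=44 E=47] open={R1}
Step 4: commit R1 -> on_hand[A=30 B=36 C=52 D=44 E=47] avail[A=30 B=36 C=52 D=44 E=47] open={}
Step 5: reserve R3 B 4 -> on_hand[A=30 B=36 C=52 D=44 E=47] avail[A=30 B=32 C=52 D=44 E=47] open={R3}
Step 6: reserve R4 D 5 -> on_hand[A=30 B=36 C=52 D=44 E=47] avail[A=30 B=32 C=52 D=39 E=47] open={R3,R4}
Step 7: cancel R3 -> on_hand[A=30 B=36 C=52 D=44 E=47] avail[A=30 B=36 C=52 D=39 E=47] open={R4}
Step 8: commit R4 -> on_hand[A=30 B=36 C=52 D=39 E=47] avail[A=30 B=36 C=52 D=39 E=47] open={}
Step 9: reserve R5 E 8 -> on_hand[A=30 B=36 C=52 D=39 E=47] avail[A=30 B=36 C=52 D=39 E=39] open={R5}
Open reservations: ['R5'] -> 1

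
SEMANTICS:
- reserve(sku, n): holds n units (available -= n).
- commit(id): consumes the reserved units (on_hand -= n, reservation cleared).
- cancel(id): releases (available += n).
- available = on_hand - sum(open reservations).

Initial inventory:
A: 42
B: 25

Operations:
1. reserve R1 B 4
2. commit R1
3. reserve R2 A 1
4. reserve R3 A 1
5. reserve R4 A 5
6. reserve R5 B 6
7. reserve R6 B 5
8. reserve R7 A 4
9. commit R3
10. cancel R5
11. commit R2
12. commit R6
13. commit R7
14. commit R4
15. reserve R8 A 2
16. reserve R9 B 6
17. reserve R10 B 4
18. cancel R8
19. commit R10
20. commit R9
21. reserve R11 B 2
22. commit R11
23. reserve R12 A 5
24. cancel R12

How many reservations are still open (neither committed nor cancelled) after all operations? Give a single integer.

Answer: 0

Derivation:
Step 1: reserve R1 B 4 -> on_hand[A=42 B=25] avail[A=42 B=21] open={R1}
Step 2: commit R1 -> on_hand[A=42 B=21] avail[A=42 B=21] open={}
Step 3: reserve R2 A 1 -> on_hand[A=42 B=21] avail[A=41 B=21] open={R2}
Step 4: reserve R3 A 1 -> on_hand[A=42 B=21] avail[A=40 B=21] open={R2,R3}
Step 5: reserve R4 A 5 -> on_hand[A=42 B=21] avail[A=35 B=21] open={R2,R3,R4}
Step 6: reserve R5 B 6 -> on_hand[A=42 B=21] avail[A=35 B=15] open={R2,R3,R4,R5}
Step 7: reserve R6 B 5 -> on_hand[A=42 B=21] avail[A=35 B=10] open={R2,R3,R4,R5,R6}
Step 8: reserve R7 A 4 -> on_hand[A=42 B=21] avail[A=31 B=10] open={R2,R3,R4,R5,R6,R7}
Step 9: commit R3 -> on_hand[A=41 B=21] avail[A=31 B=10] open={R2,R4,R5,R6,R7}
Step 10: cancel R5 -> on_hand[A=41 B=21] avail[A=31 B=16] open={R2,R4,R6,R7}
Step 11: commit R2 -> on_hand[A=40 B=21] avail[A=31 B=16] open={R4,R6,R7}
Step 12: commit R6 -> on_hand[A=40 B=16] avail[A=31 B=16] open={R4,R7}
Step 13: commit R7 -> on_hand[A=36 B=16] avail[A=31 B=16] open={R4}
Step 14: commit R4 -> on_hand[A=31 B=16] avail[A=31 B=16] open={}
Step 15: reserve R8 A 2 -> on_hand[A=31 B=16] avail[A=29 B=16] open={R8}
Step 16: reserve R9 B 6 -> on_hand[A=31 B=16] avail[A=29 B=10] open={R8,R9}
Step 17: reserve R10 B 4 -> on_hand[A=31 B=16] avail[A=29 B=6] open={R10,R8,R9}
Step 18: cancel R8 -> on_hand[A=31 B=16] avail[A=31 B=6] open={R10,R9}
Step 19: commit R10 -> on_hand[A=31 B=12] avail[A=31 B=6] open={R9}
Step 20: commit R9 -> on_hand[A=31 B=6] avail[A=31 B=6] open={}
Step 21: reserve R11 B 2 -> on_hand[A=31 B=6] avail[A=31 B=4] open={R11}
Step 22: commit R11 -> on_hand[A=31 B=4] avail[A=31 B=4] open={}
Step 23: reserve R12 A 5 -> on_hand[A=31 B=4] avail[A=26 B=4] open={R12}
Step 24: cancel R12 -> on_hand[A=31 B=4] avail[A=31 B=4] open={}
Open reservations: [] -> 0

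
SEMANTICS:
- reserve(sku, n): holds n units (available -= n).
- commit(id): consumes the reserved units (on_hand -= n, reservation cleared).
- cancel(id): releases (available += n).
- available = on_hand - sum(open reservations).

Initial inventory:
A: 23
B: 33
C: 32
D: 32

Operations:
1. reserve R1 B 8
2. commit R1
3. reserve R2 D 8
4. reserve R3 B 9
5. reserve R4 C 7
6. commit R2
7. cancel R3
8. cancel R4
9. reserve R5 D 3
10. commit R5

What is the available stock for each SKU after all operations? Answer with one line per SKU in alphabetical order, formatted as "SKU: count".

Step 1: reserve R1 B 8 -> on_hand[A=23 B=33 C=32 D=32] avail[A=23 B=25 C=32 D=32] open={R1}
Step 2: commit R1 -> on_hand[A=23 B=25 C=32 D=32] avail[A=23 B=25 C=32 D=32] open={}
Step 3: reserve R2 D 8 -> on_hand[A=23 B=25 C=32 D=32] avail[A=23 B=25 C=32 D=24] open={R2}
Step 4: reserve R3 B 9 -> on_hand[A=23 B=25 C=32 D=32] avail[A=23 B=16 C=32 D=24] open={R2,R3}
Step 5: reserve R4 C 7 -> on_hand[A=23 B=25 C=32 D=32] avail[A=23 B=16 C=25 D=24] open={R2,R3,R4}
Step 6: commit R2 -> on_hand[A=23 B=25 C=32 D=24] avail[A=23 B=16 C=25 D=24] open={R3,R4}
Step 7: cancel R3 -> on_hand[A=23 B=25 C=32 D=24] avail[A=23 B=25 C=25 D=24] open={R4}
Step 8: cancel R4 -> on_hand[A=23 B=25 C=32 D=24] avail[A=23 B=25 C=32 D=24] open={}
Step 9: reserve R5 D 3 -> on_hand[A=23 B=25 C=32 D=24] avail[A=23 B=25 C=32 D=21] open={R5}
Step 10: commit R5 -> on_hand[A=23 B=25 C=32 D=21] avail[A=23 B=25 C=32 D=21] open={}

Answer: A: 23
B: 25
C: 32
D: 21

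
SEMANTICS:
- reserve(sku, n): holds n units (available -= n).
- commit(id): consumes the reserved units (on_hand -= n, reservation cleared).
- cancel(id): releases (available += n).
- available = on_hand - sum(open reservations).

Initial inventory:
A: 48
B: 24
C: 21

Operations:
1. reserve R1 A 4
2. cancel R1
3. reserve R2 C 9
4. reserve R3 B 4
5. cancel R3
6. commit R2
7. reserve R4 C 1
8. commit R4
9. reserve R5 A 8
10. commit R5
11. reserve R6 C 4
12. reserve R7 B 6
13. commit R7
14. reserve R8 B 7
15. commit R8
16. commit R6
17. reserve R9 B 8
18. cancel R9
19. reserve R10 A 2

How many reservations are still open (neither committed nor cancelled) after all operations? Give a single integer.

Answer: 1

Derivation:
Step 1: reserve R1 A 4 -> on_hand[A=48 B=24 C=21] avail[A=44 B=24 C=21] open={R1}
Step 2: cancel R1 -> on_hand[A=48 B=24 C=21] avail[A=48 B=24 C=21] open={}
Step 3: reserve R2 C 9 -> on_hand[A=48 B=24 C=21] avail[A=48 B=24 C=12] open={R2}
Step 4: reserve R3 B 4 -> on_hand[A=48 B=24 C=21] avail[A=48 B=20 C=12] open={R2,R3}
Step 5: cancel R3 -> on_hand[A=48 B=24 C=21] avail[A=48 B=24 C=12] open={R2}
Step 6: commit R2 -> on_hand[A=48 B=24 C=12] avail[A=48 B=24 C=12] open={}
Step 7: reserve R4 C 1 -> on_hand[A=48 B=24 C=12] avail[A=48 B=24 C=11] open={R4}
Step 8: commit R4 -> on_hand[A=48 B=24 C=11] avail[A=48 B=24 C=11] open={}
Step 9: reserve R5 A 8 -> on_hand[A=48 B=24 C=11] avail[A=40 B=24 C=11] open={R5}
Step 10: commit R5 -> on_hand[A=40 B=24 C=11] avail[A=40 B=24 C=11] open={}
Step 11: reserve R6 C 4 -> on_hand[A=40 B=24 C=11] avail[A=40 B=24 C=7] open={R6}
Step 12: reserve R7 B 6 -> on_hand[A=40 B=24 C=11] avail[A=40 B=18 C=7] open={R6,R7}
Step 13: commit R7 -> on_hand[A=40 B=18 C=11] avail[A=40 B=18 C=7] open={R6}
Step 14: reserve R8 B 7 -> on_hand[A=40 B=18 C=11] avail[A=40 B=11 C=7] open={R6,R8}
Step 15: commit R8 -> on_hand[A=40 B=11 C=11] avail[A=40 B=11 C=7] open={R6}
Step 16: commit R6 -> on_hand[A=40 B=11 C=7] avail[A=40 B=11 C=7] open={}
Step 17: reserve R9 B 8 -> on_hand[A=40 B=11 C=7] avail[A=40 B=3 C=7] open={R9}
Step 18: cancel R9 -> on_hand[A=40 B=11 C=7] avail[A=40 B=11 C=7] open={}
Step 19: reserve R10 A 2 -> on_hand[A=40 B=11 C=7] avail[A=38 B=11 C=7] open={R10}
Open reservations: ['R10'] -> 1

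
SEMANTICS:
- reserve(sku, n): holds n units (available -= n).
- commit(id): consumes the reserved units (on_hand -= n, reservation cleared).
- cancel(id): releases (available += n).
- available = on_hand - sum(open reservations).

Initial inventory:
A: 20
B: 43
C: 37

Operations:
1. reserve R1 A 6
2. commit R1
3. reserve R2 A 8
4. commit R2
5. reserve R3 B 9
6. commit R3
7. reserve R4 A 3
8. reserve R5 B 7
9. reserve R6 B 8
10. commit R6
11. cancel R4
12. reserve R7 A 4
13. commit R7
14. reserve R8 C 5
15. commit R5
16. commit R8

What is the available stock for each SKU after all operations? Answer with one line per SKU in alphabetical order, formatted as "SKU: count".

Answer: A: 2
B: 19
C: 32

Derivation:
Step 1: reserve R1 A 6 -> on_hand[A=20 B=43 C=37] avail[A=14 B=43 C=37] open={R1}
Step 2: commit R1 -> on_hand[A=14 B=43 C=37] avail[A=14 B=43 C=37] open={}
Step 3: reserve R2 A 8 -> on_hand[A=14 B=43 C=37] avail[A=6 B=43 C=37] open={R2}
Step 4: commit R2 -> on_hand[A=6 B=43 C=37] avail[A=6 B=43 C=37] open={}
Step 5: reserve R3 B 9 -> on_hand[A=6 B=43 C=37] avail[A=6 B=34 C=37] open={R3}
Step 6: commit R3 -> on_hand[A=6 B=34 C=37] avail[A=6 B=34 C=37] open={}
Step 7: reserve R4 A 3 -> on_hand[A=6 B=34 C=37] avail[A=3 B=34 C=37] open={R4}
Step 8: reserve R5 B 7 -> on_hand[A=6 B=34 C=37] avail[A=3 B=27 C=37] open={R4,R5}
Step 9: reserve R6 B 8 -> on_hand[A=6 B=34 C=37] avail[A=3 B=19 C=37] open={R4,R5,R6}
Step 10: commit R6 -> on_hand[A=6 B=26 C=37] avail[A=3 B=19 C=37] open={R4,R5}
Step 11: cancel R4 -> on_hand[A=6 B=26 C=37] avail[A=6 B=19 C=37] open={R5}
Step 12: reserve R7 A 4 -> on_hand[A=6 B=26 C=37] avail[A=2 B=19 C=37] open={R5,R7}
Step 13: commit R7 -> on_hand[A=2 B=26 C=37] avail[A=2 B=19 C=37] open={R5}
Step 14: reserve R8 C 5 -> on_hand[A=2 B=26 C=37] avail[A=2 B=19 C=32] open={R5,R8}
Step 15: commit R5 -> on_hand[A=2 B=19 C=37] avail[A=2 B=19 C=32] open={R8}
Step 16: commit R8 -> on_hand[A=2 B=19 C=32] avail[A=2 B=19 C=32] open={}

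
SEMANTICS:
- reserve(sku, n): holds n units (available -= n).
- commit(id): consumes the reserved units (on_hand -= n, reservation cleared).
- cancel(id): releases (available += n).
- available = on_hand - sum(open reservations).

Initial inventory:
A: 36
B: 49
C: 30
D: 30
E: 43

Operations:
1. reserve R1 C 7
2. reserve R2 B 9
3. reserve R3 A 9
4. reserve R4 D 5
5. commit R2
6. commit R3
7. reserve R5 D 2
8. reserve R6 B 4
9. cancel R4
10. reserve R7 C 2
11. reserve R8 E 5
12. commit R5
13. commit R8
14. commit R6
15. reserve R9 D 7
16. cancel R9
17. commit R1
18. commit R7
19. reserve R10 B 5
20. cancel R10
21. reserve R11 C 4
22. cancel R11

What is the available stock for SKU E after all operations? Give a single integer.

Answer: 38

Derivation:
Step 1: reserve R1 C 7 -> on_hand[A=36 B=49 C=30 D=30 E=43] avail[A=36 B=49 C=23 D=30 E=43] open={R1}
Step 2: reserve R2 B 9 -> on_hand[A=36 B=49 C=30 D=30 E=43] avail[A=36 B=40 C=23 D=30 E=43] open={R1,R2}
Step 3: reserve R3 A 9 -> on_hand[A=36 B=49 C=30 D=30 E=43] avail[A=27 B=40 C=23 D=30 E=43] open={R1,R2,R3}
Step 4: reserve R4 D 5 -> on_hand[A=36 B=49 C=30 D=30 E=43] avail[A=27 B=40 C=23 D=25 E=43] open={R1,R2,R3,R4}
Step 5: commit R2 -> on_hand[A=36 B=40 C=30 D=30 E=43] avail[A=27 B=40 C=23 D=25 E=43] open={R1,R3,R4}
Step 6: commit R3 -> on_hand[A=27 B=40 C=30 D=30 E=43] avail[A=27 B=40 C=23 D=25 E=43] open={R1,R4}
Step 7: reserve R5 D 2 -> on_hand[A=27 B=40 C=30 D=30 E=43] avail[A=27 B=40 C=23 D=23 E=43] open={R1,R4,R5}
Step 8: reserve R6 B 4 -> on_hand[A=27 B=40 C=30 D=30 E=43] avail[A=27 B=36 C=23 D=23 E=43] open={R1,R4,R5,R6}
Step 9: cancel R4 -> on_hand[A=27 B=40 C=30 D=30 E=43] avail[A=27 B=36 C=23 D=28 E=43] open={R1,R5,R6}
Step 10: reserve R7 C 2 -> on_hand[A=27 B=40 C=30 D=30 E=43] avail[A=27 B=36 C=21 D=28 E=43] open={R1,R5,R6,R7}
Step 11: reserve R8 E 5 -> on_hand[A=27 B=40 C=30 D=30 E=43] avail[A=27 B=36 C=21 D=28 E=38] open={R1,R5,R6,R7,R8}
Step 12: commit R5 -> on_hand[A=27 B=40 C=30 D=28 E=43] avail[A=27 B=36 C=21 D=28 E=38] open={R1,R6,R7,R8}
Step 13: commit R8 -> on_hand[A=27 B=40 C=30 D=28 E=38] avail[A=27 B=36 C=21 D=28 E=38] open={R1,R6,R7}
Step 14: commit R6 -> on_hand[A=27 B=36 C=30 D=28 E=38] avail[A=27 B=36 C=21 D=28 E=38] open={R1,R7}
Step 15: reserve R9 D 7 -> on_hand[A=27 B=36 C=30 D=28 E=38] avail[A=27 B=36 C=21 D=21 E=38] open={R1,R7,R9}
Step 16: cancel R9 -> on_hand[A=27 B=36 C=30 D=28 E=38] avail[A=27 B=36 C=21 D=28 E=38] open={R1,R7}
Step 17: commit R1 -> on_hand[A=27 B=36 C=23 D=28 E=38] avail[A=27 B=36 C=21 D=28 E=38] open={R7}
Step 18: commit R7 -> on_hand[A=27 B=36 C=21 D=28 E=38] avail[A=27 B=36 C=21 D=28 E=38] open={}
Step 19: reserve R10 B 5 -> on_hand[A=27 B=36 C=21 D=28 E=38] avail[A=27 B=31 C=21 D=28 E=38] open={R10}
Step 20: cancel R10 -> on_hand[A=27 B=36 C=21 D=28 E=38] avail[A=27 B=36 C=21 D=28 E=38] open={}
Step 21: reserve R11 C 4 -> on_hand[A=27 B=36 C=21 D=28 E=38] avail[A=27 B=36 C=17 D=28 E=38] open={R11}
Step 22: cancel R11 -> on_hand[A=27 B=36 C=21 D=28 E=38] avail[A=27 B=36 C=21 D=28 E=38] open={}
Final available[E] = 38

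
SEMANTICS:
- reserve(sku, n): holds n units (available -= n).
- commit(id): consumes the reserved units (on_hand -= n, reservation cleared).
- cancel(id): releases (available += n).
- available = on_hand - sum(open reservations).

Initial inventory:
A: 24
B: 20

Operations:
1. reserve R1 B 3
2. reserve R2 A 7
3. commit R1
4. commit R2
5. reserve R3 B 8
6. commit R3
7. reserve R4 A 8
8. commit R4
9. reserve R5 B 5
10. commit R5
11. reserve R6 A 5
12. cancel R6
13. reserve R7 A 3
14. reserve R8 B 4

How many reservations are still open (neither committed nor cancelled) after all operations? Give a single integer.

Answer: 2

Derivation:
Step 1: reserve R1 B 3 -> on_hand[A=24 B=20] avail[A=24 B=17] open={R1}
Step 2: reserve R2 A 7 -> on_hand[A=24 B=20] avail[A=17 B=17] open={R1,R2}
Step 3: commit R1 -> on_hand[A=24 B=17] avail[A=17 B=17] open={R2}
Step 4: commit R2 -> on_hand[A=17 B=17] avail[A=17 B=17] open={}
Step 5: reserve R3 B 8 -> on_hand[A=17 B=17] avail[A=17 B=9] open={R3}
Step 6: commit R3 -> on_hand[A=17 B=9] avail[A=17 B=9] open={}
Step 7: reserve R4 A 8 -> on_hand[A=17 B=9] avail[A=9 B=9] open={R4}
Step 8: commit R4 -> on_hand[A=9 B=9] avail[A=9 B=9] open={}
Step 9: reserve R5 B 5 -> on_hand[A=9 B=9] avail[A=9 B=4] open={R5}
Step 10: commit R5 -> on_hand[A=9 B=4] avail[A=9 B=4] open={}
Step 11: reserve R6 A 5 -> on_hand[A=9 B=4] avail[A=4 B=4] open={R6}
Step 12: cancel R6 -> on_hand[A=9 B=4] avail[A=9 B=4] open={}
Step 13: reserve R7 A 3 -> on_hand[A=9 B=4] avail[A=6 B=4] open={R7}
Step 14: reserve R8 B 4 -> on_hand[A=9 B=4] avail[A=6 B=0] open={R7,R8}
Open reservations: ['R7', 'R8'] -> 2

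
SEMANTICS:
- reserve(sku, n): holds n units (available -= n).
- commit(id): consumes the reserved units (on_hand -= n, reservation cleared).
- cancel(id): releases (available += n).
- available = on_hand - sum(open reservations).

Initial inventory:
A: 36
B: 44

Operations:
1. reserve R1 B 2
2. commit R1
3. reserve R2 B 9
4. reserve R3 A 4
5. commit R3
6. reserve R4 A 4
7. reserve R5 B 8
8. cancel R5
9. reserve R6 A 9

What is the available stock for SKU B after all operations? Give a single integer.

Answer: 33

Derivation:
Step 1: reserve R1 B 2 -> on_hand[A=36 B=44] avail[A=36 B=42] open={R1}
Step 2: commit R1 -> on_hand[A=36 B=42] avail[A=36 B=42] open={}
Step 3: reserve R2 B 9 -> on_hand[A=36 B=42] avail[A=36 B=33] open={R2}
Step 4: reserve R3 A 4 -> on_hand[A=36 B=42] avail[A=32 B=33] open={R2,R3}
Step 5: commit R3 -> on_hand[A=32 B=42] avail[A=32 B=33] open={R2}
Step 6: reserve R4 A 4 -> on_hand[A=32 B=42] avail[A=28 B=33] open={R2,R4}
Step 7: reserve R5 B 8 -> on_hand[A=32 B=42] avail[A=28 B=25] open={R2,R4,R5}
Step 8: cancel R5 -> on_hand[A=32 B=42] avail[A=28 B=33] open={R2,R4}
Step 9: reserve R6 A 9 -> on_hand[A=32 B=42] avail[A=19 B=33] open={R2,R4,R6}
Final available[B] = 33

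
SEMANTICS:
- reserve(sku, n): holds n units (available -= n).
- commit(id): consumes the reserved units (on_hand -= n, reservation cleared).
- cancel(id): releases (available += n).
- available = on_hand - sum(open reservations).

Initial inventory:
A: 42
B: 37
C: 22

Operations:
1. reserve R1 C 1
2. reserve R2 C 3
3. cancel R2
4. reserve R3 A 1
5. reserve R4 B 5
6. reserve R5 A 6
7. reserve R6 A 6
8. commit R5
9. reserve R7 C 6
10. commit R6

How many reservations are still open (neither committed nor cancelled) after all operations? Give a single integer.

Step 1: reserve R1 C 1 -> on_hand[A=42 B=37 C=22] avail[A=42 B=37 C=21] open={R1}
Step 2: reserve R2 C 3 -> on_hand[A=42 B=37 C=22] avail[A=42 B=37 C=18] open={R1,R2}
Step 3: cancel R2 -> on_hand[A=42 B=37 C=22] avail[A=42 B=37 C=21] open={R1}
Step 4: reserve R3 A 1 -> on_hand[A=42 B=37 C=22] avail[A=41 B=37 C=21] open={R1,R3}
Step 5: reserve R4 B 5 -> on_hand[A=42 B=37 C=22] avail[A=41 B=32 C=21] open={R1,R3,R4}
Step 6: reserve R5 A 6 -> on_hand[A=42 B=37 C=22] avail[A=35 B=32 C=21] open={R1,R3,R4,R5}
Step 7: reserve R6 A 6 -> on_hand[A=42 B=37 C=22] avail[A=29 B=32 C=21] open={R1,R3,R4,R5,R6}
Step 8: commit R5 -> on_hand[A=36 B=37 C=22] avail[A=29 B=32 C=21] open={R1,R3,R4,R6}
Step 9: reserve R7 C 6 -> on_hand[A=36 B=37 C=22] avail[A=29 B=32 C=15] open={R1,R3,R4,R6,R7}
Step 10: commit R6 -> on_hand[A=30 B=37 C=22] avail[A=29 B=32 C=15] open={R1,R3,R4,R7}
Open reservations: ['R1', 'R3', 'R4', 'R7'] -> 4

Answer: 4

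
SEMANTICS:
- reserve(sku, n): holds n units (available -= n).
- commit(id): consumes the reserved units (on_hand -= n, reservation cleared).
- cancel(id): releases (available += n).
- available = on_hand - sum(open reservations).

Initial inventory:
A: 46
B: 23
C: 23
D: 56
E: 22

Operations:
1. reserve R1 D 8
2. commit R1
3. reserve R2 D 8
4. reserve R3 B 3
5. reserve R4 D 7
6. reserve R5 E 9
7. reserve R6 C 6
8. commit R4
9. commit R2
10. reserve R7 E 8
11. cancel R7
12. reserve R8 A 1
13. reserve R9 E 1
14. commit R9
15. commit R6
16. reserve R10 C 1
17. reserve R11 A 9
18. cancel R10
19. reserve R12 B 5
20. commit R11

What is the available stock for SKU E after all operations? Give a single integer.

Answer: 12

Derivation:
Step 1: reserve R1 D 8 -> on_hand[A=46 B=23 C=23 D=56 E=22] avail[A=46 B=23 C=23 D=48 E=22] open={R1}
Step 2: commit R1 -> on_hand[A=46 B=23 C=23 D=48 E=22] avail[A=46 B=23 C=23 D=48 E=22] open={}
Step 3: reserve R2 D 8 -> on_hand[A=46 B=23 C=23 D=48 E=22] avail[A=46 B=23 C=23 D=40 E=22] open={R2}
Step 4: reserve R3 B 3 -> on_hand[A=46 B=23 C=23 D=48 E=22] avail[A=46 B=20 C=23 D=40 E=22] open={R2,R3}
Step 5: reserve R4 D 7 -> on_hand[A=46 B=23 C=23 D=48 E=22] avail[A=46 B=20 C=23 D=33 E=22] open={R2,R3,R4}
Step 6: reserve R5 E 9 -> on_hand[A=46 B=23 C=23 D=48 E=22] avail[A=46 B=20 C=23 D=33 E=13] open={R2,R3,R4,R5}
Step 7: reserve R6 C 6 -> on_hand[A=46 B=23 C=23 D=48 E=22] avail[A=46 B=20 C=17 D=33 E=13] open={R2,R3,R4,R5,R6}
Step 8: commit R4 -> on_hand[A=46 B=23 C=23 D=41 E=22] avail[A=46 B=20 C=17 D=33 E=13] open={R2,R3,R5,R6}
Step 9: commit R2 -> on_hand[A=46 B=23 C=23 D=33 E=22] avail[A=46 B=20 C=17 D=33 E=13] open={R3,R5,R6}
Step 10: reserve R7 E 8 -> on_hand[A=46 B=23 C=23 D=33 E=22] avail[A=46 B=20 C=17 D=33 E=5] open={R3,R5,R6,R7}
Step 11: cancel R7 -> on_hand[A=46 B=23 C=23 D=33 E=22] avail[A=46 B=20 C=17 D=33 E=13] open={R3,R5,R6}
Step 12: reserve R8 A 1 -> on_hand[A=46 B=23 C=23 D=33 E=22] avail[A=45 B=20 C=17 D=33 E=13] open={R3,R5,R6,R8}
Step 13: reserve R9 E 1 -> on_hand[A=46 B=23 C=23 D=33 E=22] avail[A=45 B=20 C=17 D=33 E=12] open={R3,R5,R6,R8,R9}
Step 14: commit R9 -> on_hand[A=46 B=23 C=23 D=33 E=21] avail[A=45 B=20 C=17 D=33 E=12] open={R3,R5,R6,R8}
Step 15: commit R6 -> on_hand[A=46 B=23 C=17 D=33 E=21] avail[A=45 B=20 C=17 D=33 E=12] open={R3,R5,R8}
Step 16: reserve R10 C 1 -> on_hand[A=46 B=23 C=17 D=33 E=21] avail[A=45 B=20 C=16 D=33 E=12] open={R10,R3,R5,R8}
Step 17: reserve R11 A 9 -> on_hand[A=46 B=23 C=17 D=33 E=21] avail[A=36 B=20 C=16 D=33 E=12] open={R10,R11,R3,R5,R8}
Step 18: cancel R10 -> on_hand[A=46 B=23 C=17 D=33 E=21] avail[A=36 B=20 C=17 D=33 E=12] open={R11,R3,R5,R8}
Step 19: reserve R12 B 5 -> on_hand[A=46 B=23 C=17 D=33 E=21] avail[A=36 B=15 C=17 D=33 E=12] open={R11,R12,R3,R5,R8}
Step 20: commit R11 -> on_hand[A=37 B=23 C=17 D=33 E=21] avail[A=36 B=15 C=17 D=33 E=12] open={R12,R3,R5,R8}
Final available[E] = 12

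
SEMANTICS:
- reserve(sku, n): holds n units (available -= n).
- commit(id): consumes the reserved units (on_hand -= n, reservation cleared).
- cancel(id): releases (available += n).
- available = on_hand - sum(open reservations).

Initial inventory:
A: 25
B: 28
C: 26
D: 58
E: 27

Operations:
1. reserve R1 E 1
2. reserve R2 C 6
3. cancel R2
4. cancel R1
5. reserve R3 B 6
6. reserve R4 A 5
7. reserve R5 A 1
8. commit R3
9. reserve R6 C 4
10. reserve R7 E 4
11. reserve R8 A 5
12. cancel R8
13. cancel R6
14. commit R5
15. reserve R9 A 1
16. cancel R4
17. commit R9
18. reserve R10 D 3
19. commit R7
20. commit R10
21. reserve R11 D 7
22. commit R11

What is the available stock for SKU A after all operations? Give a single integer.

Step 1: reserve R1 E 1 -> on_hand[A=25 B=28 C=26 D=58 E=27] avail[A=25 B=28 C=26 D=58 E=26] open={R1}
Step 2: reserve R2 C 6 -> on_hand[A=25 B=28 C=26 D=58 E=27] avail[A=25 B=28 C=20 D=58 E=26] open={R1,R2}
Step 3: cancel R2 -> on_hand[A=25 B=28 C=26 D=58 E=27] avail[A=25 B=28 C=26 D=58 E=26] open={R1}
Step 4: cancel R1 -> on_hand[A=25 B=28 C=26 D=58 E=27] avail[A=25 B=28 C=26 D=58 E=27] open={}
Step 5: reserve R3 B 6 -> on_hand[A=25 B=28 C=26 D=58 E=27] avail[A=25 B=22 C=26 D=58 E=27] open={R3}
Step 6: reserve R4 A 5 -> on_hand[A=25 B=28 C=26 D=58 E=27] avail[A=20 B=22 C=26 D=58 E=27] open={R3,R4}
Step 7: reserve R5 A 1 -> on_hand[A=25 B=28 C=26 D=58 E=27] avail[A=19 B=22 C=26 D=58 E=27] open={R3,R4,R5}
Step 8: commit R3 -> on_hand[A=25 B=22 C=26 D=58 E=27] avail[A=19 B=22 C=26 D=58 E=27] open={R4,R5}
Step 9: reserve R6 C 4 -> on_hand[A=25 B=22 C=26 D=58 E=27] avail[A=19 B=22 C=22 D=58 E=27] open={R4,R5,R6}
Step 10: reserve R7 E 4 -> on_hand[A=25 B=22 C=26 D=58 E=27] avail[A=19 B=22 C=22 D=58 E=23] open={R4,R5,R6,R7}
Step 11: reserve R8 A 5 -> on_hand[A=25 B=22 C=26 D=58 E=27] avail[A=14 B=22 C=22 D=58 E=23] open={R4,R5,R6,R7,R8}
Step 12: cancel R8 -> on_hand[A=25 B=22 C=26 D=58 E=27] avail[A=19 B=22 C=22 D=58 E=23] open={R4,R5,R6,R7}
Step 13: cancel R6 -> on_hand[A=25 B=22 C=26 D=58 E=27] avail[A=19 B=22 C=26 D=58 E=23] open={R4,R5,R7}
Step 14: commit R5 -> on_hand[A=24 B=22 C=26 D=58 E=27] avail[A=19 B=22 C=26 D=58 E=23] open={R4,R7}
Step 15: reserve R9 A 1 -> on_hand[A=24 B=22 C=26 D=58 E=27] avail[A=18 B=22 C=26 D=58 E=23] open={R4,R7,R9}
Step 16: cancel R4 -> on_hand[A=24 B=22 C=26 D=58 E=27] avail[A=23 B=22 C=26 D=58 E=23] open={R7,R9}
Step 17: commit R9 -> on_hand[A=23 B=22 C=26 D=58 E=27] avail[A=23 B=22 C=26 D=58 E=23] open={R7}
Step 18: reserve R10 D 3 -> on_hand[A=23 B=22 C=26 D=58 E=27] avail[A=23 B=22 C=26 D=55 E=23] open={R10,R7}
Step 19: commit R7 -> on_hand[A=23 B=22 C=26 D=58 E=23] avail[A=23 B=22 C=26 D=55 E=23] open={R10}
Step 20: commit R10 -> on_hand[A=23 B=22 C=26 D=55 E=23] avail[A=23 B=22 C=26 D=55 E=23] open={}
Step 21: reserve R11 D 7 -> on_hand[A=23 B=22 C=26 D=55 E=23] avail[A=23 B=22 C=26 D=48 E=23] open={R11}
Step 22: commit R11 -> on_hand[A=23 B=22 C=26 D=48 E=23] avail[A=23 B=22 C=26 D=48 E=23] open={}
Final available[A] = 23

Answer: 23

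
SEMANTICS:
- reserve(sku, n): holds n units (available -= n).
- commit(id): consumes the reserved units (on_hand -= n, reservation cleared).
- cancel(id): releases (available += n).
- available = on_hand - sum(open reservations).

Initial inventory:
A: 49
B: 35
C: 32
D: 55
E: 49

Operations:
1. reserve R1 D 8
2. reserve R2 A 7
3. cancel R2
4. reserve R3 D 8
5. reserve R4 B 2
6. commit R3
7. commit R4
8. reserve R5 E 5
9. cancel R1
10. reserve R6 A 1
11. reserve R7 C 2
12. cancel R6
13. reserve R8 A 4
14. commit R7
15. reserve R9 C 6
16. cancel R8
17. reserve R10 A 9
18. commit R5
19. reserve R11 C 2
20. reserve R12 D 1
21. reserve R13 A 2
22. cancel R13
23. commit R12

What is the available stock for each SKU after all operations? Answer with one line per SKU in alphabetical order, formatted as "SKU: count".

Answer: A: 40
B: 33
C: 22
D: 46
E: 44

Derivation:
Step 1: reserve R1 D 8 -> on_hand[A=49 B=35 C=32 D=55 E=49] avail[A=49 B=35 C=32 D=47 E=49] open={R1}
Step 2: reserve R2 A 7 -> on_hand[A=49 B=35 C=32 D=55 E=49] avail[A=42 B=35 C=32 D=47 E=49] open={R1,R2}
Step 3: cancel R2 -> on_hand[A=49 B=35 C=32 D=55 E=49] avail[A=49 B=35 C=32 D=47 E=49] open={R1}
Step 4: reserve R3 D 8 -> on_hand[A=49 B=35 C=32 D=55 E=49] avail[A=49 B=35 C=32 D=39 E=49] open={R1,R3}
Step 5: reserve R4 B 2 -> on_hand[A=49 B=35 C=32 D=55 E=49] avail[A=49 B=33 C=32 D=39 E=49] open={R1,R3,R4}
Step 6: commit R3 -> on_hand[A=49 B=35 C=32 D=47 E=49] avail[A=49 B=33 C=32 D=39 E=49] open={R1,R4}
Step 7: commit R4 -> on_hand[A=49 B=33 C=32 D=47 E=49] avail[A=49 B=33 C=32 D=39 E=49] open={R1}
Step 8: reserve R5 E 5 -> on_hand[A=49 B=33 C=32 D=47 E=49] avail[A=49 B=33 C=32 D=39 E=44] open={R1,R5}
Step 9: cancel R1 -> on_hand[A=49 B=33 C=32 D=47 E=49] avail[A=49 B=33 C=32 D=47 E=44] open={R5}
Step 10: reserve R6 A 1 -> on_hand[A=49 B=33 C=32 D=47 E=49] avail[A=48 B=33 C=32 D=47 E=44] open={R5,R6}
Step 11: reserve R7 C 2 -> on_hand[A=49 B=33 C=32 D=47 E=49] avail[A=48 B=33 C=30 D=47 E=44] open={R5,R6,R7}
Step 12: cancel R6 -> on_hand[A=49 B=33 C=32 D=47 E=49] avail[A=49 B=33 C=30 D=47 E=44] open={R5,R7}
Step 13: reserve R8 A 4 -> on_hand[A=49 B=33 C=32 D=47 E=49] avail[A=45 B=33 C=30 D=47 E=44] open={R5,R7,R8}
Step 14: commit R7 -> on_hand[A=49 B=33 C=30 D=47 E=49] avail[A=45 B=33 C=30 D=47 E=44] open={R5,R8}
Step 15: reserve R9 C 6 -> on_hand[A=49 B=33 C=30 D=47 E=49] avail[A=45 B=33 C=24 D=47 E=44] open={R5,R8,R9}
Step 16: cancel R8 -> on_hand[A=49 B=33 C=30 D=47 E=49] avail[A=49 B=33 C=24 D=47 E=44] open={R5,R9}
Step 17: reserve R10 A 9 -> on_hand[A=49 B=33 C=30 D=47 E=49] avail[A=40 B=33 C=24 D=47 E=44] open={R10,R5,R9}
Step 18: commit R5 -> on_hand[A=49 B=33 C=30 D=47 E=44] avail[A=40 B=33 C=24 D=47 E=44] open={R10,R9}
Step 19: reserve R11 C 2 -> on_hand[A=49 B=33 C=30 D=47 E=44] avail[A=40 B=33 C=22 D=47 E=44] open={R10,R11,R9}
Step 20: reserve R12 D 1 -> on_hand[A=49 B=33 C=30 D=47 E=44] avail[A=40 B=33 C=22 D=46 E=44] open={R10,R11,R12,R9}
Step 21: reserve R13 A 2 -> on_hand[A=49 B=33 C=30 D=47 E=44] avail[A=38 B=33 C=22 D=46 E=44] open={R10,R11,R12,R13,R9}
Step 22: cancel R13 -> on_hand[A=49 B=33 C=30 D=47 E=44] avail[A=40 B=33 C=22 D=46 E=44] open={R10,R11,R12,R9}
Step 23: commit R12 -> on_hand[A=49 B=33 C=30 D=46 E=44] avail[A=40 B=33 C=22 D=46 E=44] open={R10,R11,R9}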